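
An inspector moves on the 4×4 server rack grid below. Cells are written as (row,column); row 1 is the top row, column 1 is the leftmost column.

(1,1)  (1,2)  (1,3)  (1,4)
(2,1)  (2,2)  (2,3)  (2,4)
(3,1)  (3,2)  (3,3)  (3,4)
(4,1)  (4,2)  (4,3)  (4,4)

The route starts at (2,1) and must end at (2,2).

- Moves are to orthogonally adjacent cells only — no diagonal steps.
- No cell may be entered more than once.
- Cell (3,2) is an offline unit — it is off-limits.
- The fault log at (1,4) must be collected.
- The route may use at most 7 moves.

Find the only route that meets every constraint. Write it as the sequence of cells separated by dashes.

(2,1) - (1,1) - (1,2) - (1,3) - (1,4) - (2,4) - (2,3) - (2,2)

Any route must reach (1,4) and still end at (2,2) within 7 moves, so the order of the required stops is forced.
Route from (2,1): up to (1,1), 3× right (reaching (1,4)), down to (2,4), 2× left (reaching (2,2)) — 7 moves in all.
Check: all required cells visited; 7 ≤ 7 moves.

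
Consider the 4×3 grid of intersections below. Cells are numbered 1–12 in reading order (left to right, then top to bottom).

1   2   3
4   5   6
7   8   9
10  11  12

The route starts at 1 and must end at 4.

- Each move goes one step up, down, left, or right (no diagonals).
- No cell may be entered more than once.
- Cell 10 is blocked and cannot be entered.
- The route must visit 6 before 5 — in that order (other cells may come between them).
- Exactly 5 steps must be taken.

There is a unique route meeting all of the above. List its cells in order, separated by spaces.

The waypoints must appear in the order 6, 5, with no cell reused.
Route from 1: right 2 to 3, down 1 to 6, left 2 to 4 — 5 moves in all.
Check: order respected (6 at step 3, 5 at step 4); 5 moves as required.

1 2 3 6 5 4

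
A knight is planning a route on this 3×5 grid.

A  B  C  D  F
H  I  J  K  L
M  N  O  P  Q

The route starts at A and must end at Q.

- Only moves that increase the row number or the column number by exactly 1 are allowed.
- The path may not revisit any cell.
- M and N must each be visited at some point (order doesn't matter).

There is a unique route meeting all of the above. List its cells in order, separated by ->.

Moves only go right or down, so the column and row indices never decrease.
Route from A: 2× down (reaching M), 4× right (reaching Q) — 6 moves in all.
Check: all required cells visited.

A -> H -> M -> N -> O -> P -> Q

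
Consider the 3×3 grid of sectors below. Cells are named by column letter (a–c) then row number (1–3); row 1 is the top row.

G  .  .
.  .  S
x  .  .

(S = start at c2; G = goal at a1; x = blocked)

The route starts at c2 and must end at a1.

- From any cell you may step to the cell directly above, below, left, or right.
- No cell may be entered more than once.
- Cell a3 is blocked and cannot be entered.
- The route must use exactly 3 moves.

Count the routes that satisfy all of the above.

Need simple routes of exactly 3 moves from c2 to a1 (Manhattan distance 3, so 0 moves are spent on a detour and 0 undoing it).
Enumerating: c2 c1 b1 a1 | c2 b2 b1 a1 | c2 b2 a2 a1.
That gives 3 routes.

3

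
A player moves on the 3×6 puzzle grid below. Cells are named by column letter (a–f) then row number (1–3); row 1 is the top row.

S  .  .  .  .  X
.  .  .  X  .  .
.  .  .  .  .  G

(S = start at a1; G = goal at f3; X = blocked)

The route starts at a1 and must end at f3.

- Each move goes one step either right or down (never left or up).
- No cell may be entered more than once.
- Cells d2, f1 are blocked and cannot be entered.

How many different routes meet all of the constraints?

A right/down-only route from a1 to f3 makes exactly 2 down-moves and 5 right-moves in some order.
With no other constraints that would be C(7,2) = 21 routes.
Subtract routes through each blocked cell (inclusion–exclusion for overlaps): − through f1: 1 − through d2: 12 → 8.
That gives 8 routes.

8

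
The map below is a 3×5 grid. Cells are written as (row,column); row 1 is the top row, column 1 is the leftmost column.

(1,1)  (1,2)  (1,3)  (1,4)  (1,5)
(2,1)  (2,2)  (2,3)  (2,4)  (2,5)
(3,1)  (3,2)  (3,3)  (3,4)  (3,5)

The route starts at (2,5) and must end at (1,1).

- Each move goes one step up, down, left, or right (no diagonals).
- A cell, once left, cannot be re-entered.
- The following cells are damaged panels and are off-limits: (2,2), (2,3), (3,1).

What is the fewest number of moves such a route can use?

5

The Manhattan distance from (2,5) to (1,1) is |2−1| + |5−1| = 5, so at least 5 moves are needed.
A route of 5 moves achieves this: (2,5) → (1,5) → (1,4) → (1,3) → (1,2) → (1,1).
Since 5 matches the lower bound, it is optimal.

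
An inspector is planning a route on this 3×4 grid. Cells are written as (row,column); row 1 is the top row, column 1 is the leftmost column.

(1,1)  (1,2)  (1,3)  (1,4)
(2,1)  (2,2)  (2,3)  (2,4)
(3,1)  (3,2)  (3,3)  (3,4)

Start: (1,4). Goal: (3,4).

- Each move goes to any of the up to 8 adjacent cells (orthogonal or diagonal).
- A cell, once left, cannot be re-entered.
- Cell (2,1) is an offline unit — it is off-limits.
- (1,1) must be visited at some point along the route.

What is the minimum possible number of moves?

6

Any route passes through (1,1) somewhere between (1,4) and (3,4). Summing Chebyshev distances along the two legs ((1,4) → (1,1) → (3,4)) gives a lower bound of 3 + 3 = 6 moves.
A route of 6 moves achieves this: (1,4) → (1,3) → (1,2) → (1,1) → (2,2) → (2,3) → (3,4).
Since 6 matches the lower bound, it is optimal.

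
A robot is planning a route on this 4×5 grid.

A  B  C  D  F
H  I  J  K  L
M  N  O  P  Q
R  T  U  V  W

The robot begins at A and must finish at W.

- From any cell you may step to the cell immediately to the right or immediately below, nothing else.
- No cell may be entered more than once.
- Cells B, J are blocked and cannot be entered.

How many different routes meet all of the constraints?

A right/down-only route from A to W makes exactly 3 down-moves and 4 right-moves in some order.
With no other constraints that would be C(7,3) = 35 routes.
Subtract routes through each blocked cell (inclusion–exclusion for overlaps): − through B: 20 − through J: 18 + through B&J: 12 → 9.
That gives 9 routes.

9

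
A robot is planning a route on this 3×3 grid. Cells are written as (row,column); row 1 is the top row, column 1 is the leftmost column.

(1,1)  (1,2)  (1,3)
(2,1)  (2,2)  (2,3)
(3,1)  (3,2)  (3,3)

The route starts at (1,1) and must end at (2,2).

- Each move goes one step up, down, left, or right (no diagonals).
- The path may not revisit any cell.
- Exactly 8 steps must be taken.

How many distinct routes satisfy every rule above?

2

Need simple routes of exactly 8 moves from (1,1) to (2,2) (Manhattan distance 2, so 3 moves are spent on a detour and 3 undoing it).
Enumerating: (1,1) (2,1) (3,1) (3,2) (3,3) (2,3) (1,3) (1,2) (2,2) | (1,1) (1,2) (1,3) (2,3) (3,3) (3,2) (3,1) (2,1) (2,2).
That gives 2 routes.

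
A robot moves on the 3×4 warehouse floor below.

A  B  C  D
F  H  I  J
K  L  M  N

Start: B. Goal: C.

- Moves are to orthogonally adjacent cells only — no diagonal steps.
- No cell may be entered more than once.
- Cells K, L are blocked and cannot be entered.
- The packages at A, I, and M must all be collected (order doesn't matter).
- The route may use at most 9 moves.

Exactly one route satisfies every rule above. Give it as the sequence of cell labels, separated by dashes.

Any route must reach A, I, and M and still end at C within 9 moves, so the order of the required stops is forced.
Route from B: left 1 to A, down 1 to F, right 2 to I, down 1 to M, right 1 to N, up 2 to D, left 1 to C — 9 moves in all.
Check: all required cells visited; 9 ≤ 9 moves.

B - A - F - H - I - M - N - J - D - C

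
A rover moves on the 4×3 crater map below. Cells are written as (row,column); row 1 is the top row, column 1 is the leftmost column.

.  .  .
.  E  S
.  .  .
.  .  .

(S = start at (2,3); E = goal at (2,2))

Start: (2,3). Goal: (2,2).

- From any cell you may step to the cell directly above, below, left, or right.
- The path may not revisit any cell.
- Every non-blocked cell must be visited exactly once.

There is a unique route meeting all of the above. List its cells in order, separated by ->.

Need to visit all 12 open cells exactly once, starting at (2,3) and ending at (2,2).
Route from (2,3): up 1 to (1,3), left 2 to (1,1), down 3 to (4,1), right 2 to (4,3), up 1 to (3,3), left 1 to (3,2), up 1 to (2,2) — 11 moves in all.
Check: all 12 open cells covered.

(2,3) -> (1,3) -> (1,2) -> (1,1) -> (2,1) -> (3,1) -> (4,1) -> (4,2) -> (4,3) -> (3,3) -> (3,2) -> (2,2)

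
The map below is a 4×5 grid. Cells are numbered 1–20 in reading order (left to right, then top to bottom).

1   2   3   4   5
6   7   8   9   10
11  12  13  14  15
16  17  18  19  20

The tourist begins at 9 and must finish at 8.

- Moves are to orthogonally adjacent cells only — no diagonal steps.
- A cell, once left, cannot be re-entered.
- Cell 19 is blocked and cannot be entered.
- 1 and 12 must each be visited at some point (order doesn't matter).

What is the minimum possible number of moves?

Any route passes through 1 and 12 in some order between 9 and 8. Summing Manhattan distances along each leg and taking the cheapest ordering (9 → 1 → 12 → 8) gives a lower bound of 4 + 3 + 2 = 9 moves.
A route of 9 moves achieves this: 9 → 4 → 3 → 2 → 1 → 6 → 11 → 12 → 7 → 8.
Since 9 matches the lower bound, it is optimal.

9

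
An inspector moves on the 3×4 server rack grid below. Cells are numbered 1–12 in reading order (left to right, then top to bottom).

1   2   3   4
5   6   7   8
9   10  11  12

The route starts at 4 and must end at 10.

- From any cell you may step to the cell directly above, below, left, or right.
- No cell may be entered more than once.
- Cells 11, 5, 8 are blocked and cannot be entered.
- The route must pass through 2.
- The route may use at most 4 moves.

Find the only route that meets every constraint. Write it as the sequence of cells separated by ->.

The 4-move cap with required stops at 2 leaves no slack for detours.
Route from 4: left 2 to 2, down 2 to 10 — 4 moves in all.
Check: all required cells visited; 4 ≤ 4 moves.

4 -> 3 -> 2 -> 6 -> 10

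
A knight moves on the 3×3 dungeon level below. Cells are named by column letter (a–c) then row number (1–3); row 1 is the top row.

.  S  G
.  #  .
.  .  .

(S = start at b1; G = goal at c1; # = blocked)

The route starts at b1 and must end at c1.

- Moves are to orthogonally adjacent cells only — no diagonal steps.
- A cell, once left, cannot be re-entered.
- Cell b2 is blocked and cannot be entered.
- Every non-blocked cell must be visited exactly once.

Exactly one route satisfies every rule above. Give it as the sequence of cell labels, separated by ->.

b1 -> a1 -> a2 -> a3 -> b3 -> c3 -> c2 -> c1

Need to visit all 8 open cells exactly once, starting at b1 and ending at c1.
Cell a2 has only two open neighbours (a1 and a3), so the path must pass straight through it: one of those is the cell it's entered from and the other is where it exits.
Route from b1: left 1 to a1, down 2 to a3, right 2 to c3, up 2 to c1 — 7 moves in all.
Check: all 8 open cells covered.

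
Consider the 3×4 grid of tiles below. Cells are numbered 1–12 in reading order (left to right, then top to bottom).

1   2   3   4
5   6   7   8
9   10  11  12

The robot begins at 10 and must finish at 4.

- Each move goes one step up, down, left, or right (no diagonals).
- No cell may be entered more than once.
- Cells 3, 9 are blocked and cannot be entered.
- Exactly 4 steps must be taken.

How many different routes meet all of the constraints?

3

Need simple routes of exactly 4 moves from 10 to 4 (Manhattan distance 4, so 0 moves are spent on a detour and 0 undoing it).
Enumerating: 10 6 7 8 4 | 10 11 7 8 4 | 10 11 12 8 4.
That gives 3 routes.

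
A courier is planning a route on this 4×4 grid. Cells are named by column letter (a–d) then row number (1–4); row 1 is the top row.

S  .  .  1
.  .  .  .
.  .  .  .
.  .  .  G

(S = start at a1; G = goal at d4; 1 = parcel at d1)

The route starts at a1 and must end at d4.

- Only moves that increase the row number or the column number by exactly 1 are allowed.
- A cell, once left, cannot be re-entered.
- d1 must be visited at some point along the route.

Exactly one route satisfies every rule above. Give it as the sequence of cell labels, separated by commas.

a1, b1, c1, d1, d2, d3, d4

Moves only go right or down, so the column and row indices never decrease.
Route from a1: 3× right (reaching d1), 3× down (reaching d4) — 6 moves in all.
Check: all required cells visited.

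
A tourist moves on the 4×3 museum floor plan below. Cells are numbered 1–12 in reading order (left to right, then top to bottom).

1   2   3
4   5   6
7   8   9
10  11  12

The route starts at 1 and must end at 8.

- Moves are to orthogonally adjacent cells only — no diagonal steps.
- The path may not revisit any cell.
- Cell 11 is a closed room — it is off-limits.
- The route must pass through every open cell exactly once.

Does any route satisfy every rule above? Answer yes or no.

no

Cell 10 has only one open neighbour but is neither the start nor the goal, so a Hamiltonian route would have to both enter and leave it through the same neighbour — impossible without revisiting.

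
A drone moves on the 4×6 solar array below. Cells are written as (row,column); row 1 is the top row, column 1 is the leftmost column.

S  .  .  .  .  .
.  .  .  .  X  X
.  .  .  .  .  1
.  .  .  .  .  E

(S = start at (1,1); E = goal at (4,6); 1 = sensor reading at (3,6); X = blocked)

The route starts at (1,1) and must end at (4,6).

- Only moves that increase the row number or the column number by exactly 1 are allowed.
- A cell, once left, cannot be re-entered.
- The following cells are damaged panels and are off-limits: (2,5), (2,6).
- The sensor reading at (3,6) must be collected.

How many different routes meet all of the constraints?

A right/down-only route from (1,1) to (4,6) makes exactly 3 down-moves and 5 right-moves in some order.
With no other constraints that would be C(8,3) = 56 routes.
Split at (3,6) and multiply the segment counts (each segment already excludes blocked cells): (1,1)→(3,6): 10; (3,6)→(4,6): 1; product = 10.
That gives 10 routes.

10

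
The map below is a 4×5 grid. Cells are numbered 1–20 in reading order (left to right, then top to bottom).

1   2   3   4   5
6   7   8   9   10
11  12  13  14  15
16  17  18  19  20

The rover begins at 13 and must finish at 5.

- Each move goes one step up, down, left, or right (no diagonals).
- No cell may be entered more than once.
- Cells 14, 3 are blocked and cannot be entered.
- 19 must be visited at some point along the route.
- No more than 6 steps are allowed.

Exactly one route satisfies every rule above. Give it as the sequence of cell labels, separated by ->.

13 -> 18 -> 19 -> 20 -> 15 -> 10 -> 5

The budget equals the shortest possible length, so every move has to be on a shortest route through the required cells.
Route from 13: down to 18, 2× right (reaching 20), 3× up (reaching 5) — 6 moves in all.
Check: all required cells visited; 6 ≤ 6 moves.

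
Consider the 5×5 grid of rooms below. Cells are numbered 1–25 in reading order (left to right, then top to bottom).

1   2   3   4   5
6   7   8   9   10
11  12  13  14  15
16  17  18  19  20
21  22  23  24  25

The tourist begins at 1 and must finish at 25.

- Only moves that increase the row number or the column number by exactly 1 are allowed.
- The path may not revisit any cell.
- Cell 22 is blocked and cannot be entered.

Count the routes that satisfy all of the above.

A right/down-only route from 1 to 25 makes exactly 4 down-moves and 4 right-moves in some order.
With no other constraints that would be C(8,4) = 70 routes.
Subtract routes through each blocked cell (inclusion–exclusion for overlaps): − through 22: 5 → 65.
That gives 65 routes.

65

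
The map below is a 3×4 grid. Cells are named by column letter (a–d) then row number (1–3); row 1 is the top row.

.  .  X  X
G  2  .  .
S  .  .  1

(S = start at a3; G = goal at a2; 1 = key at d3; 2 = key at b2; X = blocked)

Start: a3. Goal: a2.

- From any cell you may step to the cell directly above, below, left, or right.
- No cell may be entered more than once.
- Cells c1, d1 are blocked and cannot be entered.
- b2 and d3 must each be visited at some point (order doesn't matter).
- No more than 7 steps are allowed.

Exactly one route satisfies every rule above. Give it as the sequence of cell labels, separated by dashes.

Any route must reach b2 and d3 and still end at a2 within 7 moves, so the order of the required stops is forced.
Route from a3: right 3 to d3, up 1 to d2, left 3 to a2 — 7 moves in all.
Check: all required cells visited; 7 ≤ 7 moves.

a3 - b3 - c3 - d3 - d2 - c2 - b2 - a2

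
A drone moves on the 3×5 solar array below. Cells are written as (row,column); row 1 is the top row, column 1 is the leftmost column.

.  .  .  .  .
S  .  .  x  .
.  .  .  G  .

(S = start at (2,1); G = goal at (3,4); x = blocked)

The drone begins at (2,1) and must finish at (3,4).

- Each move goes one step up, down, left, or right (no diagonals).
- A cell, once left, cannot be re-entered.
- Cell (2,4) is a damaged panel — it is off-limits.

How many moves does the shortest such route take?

The Manhattan distance from (2,1) to (3,4) is |2−3| + |1−4| = 4, so at least 4 moves are needed.
A route of 4 moves achieves this: (2,1) → (3,1) → (3,2) → (3,3) → (3,4).
Since 4 matches the lower bound, it is optimal.

4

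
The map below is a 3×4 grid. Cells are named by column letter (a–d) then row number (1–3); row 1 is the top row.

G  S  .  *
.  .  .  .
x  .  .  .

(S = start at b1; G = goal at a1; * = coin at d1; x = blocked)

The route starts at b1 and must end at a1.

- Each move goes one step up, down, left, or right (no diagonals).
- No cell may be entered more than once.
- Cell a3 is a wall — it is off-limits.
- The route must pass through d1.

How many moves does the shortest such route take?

7

Any route passes through d1 somewhere between b1 and a1. Summing Manhattan distances along the two legs (b1 → d1 → a1) gives a lower bound of 2 + 3 = 5 moves.
The shortest route satisfying every rule uses 7 moves: b1 → c1 → d1 → d2 → c2 → b2 → a2 → a1.
The no-revisit rule (legs can't share cells) pushes the minimum above the 5-move bound; an exhaustive check rules out every length from 5 to 6, leaving 7 as the minimum.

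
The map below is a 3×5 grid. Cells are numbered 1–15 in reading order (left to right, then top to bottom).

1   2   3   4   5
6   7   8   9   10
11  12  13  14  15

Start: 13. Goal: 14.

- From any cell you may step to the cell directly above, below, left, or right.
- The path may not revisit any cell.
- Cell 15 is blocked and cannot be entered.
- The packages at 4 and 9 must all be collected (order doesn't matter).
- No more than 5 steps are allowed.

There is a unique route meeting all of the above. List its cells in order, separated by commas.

13, 8, 3, 4, 9, 14

The 5-move cap with required stops at 4, 9 leaves no slack for detours.
Route from 13: 2× up (reaching 3), right to 4, 2× down (reaching 14) — 5 moves in all.
Check: all required cells visited; 5 ≤ 5 moves.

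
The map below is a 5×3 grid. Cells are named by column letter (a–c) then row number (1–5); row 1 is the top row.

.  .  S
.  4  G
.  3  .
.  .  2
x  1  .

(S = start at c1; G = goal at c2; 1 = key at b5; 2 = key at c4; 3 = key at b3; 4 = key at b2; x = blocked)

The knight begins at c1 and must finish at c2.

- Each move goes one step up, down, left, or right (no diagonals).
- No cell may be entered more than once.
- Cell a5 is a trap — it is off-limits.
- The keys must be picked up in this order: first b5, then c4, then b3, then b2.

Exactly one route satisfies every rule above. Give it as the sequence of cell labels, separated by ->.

c1 -> b1 -> a1 -> a2 -> a3 -> a4 -> b4 -> b5 -> c5 -> c4 -> c3 -> b3 -> b2 -> c2

The waypoints must appear in the order b5, c4, b3, b2, with no cell reused.
Route from c1: 2× left (reaching a1), 3× down (reaching a4), right to b4, down to b5, right to c5, 2× up (reaching c3), left to b3, up to b2, right to c2 — 13 moves in all.
Check: order respected (1 at step 7, 2 at step 9, 3 at step 11, 4 at step 12).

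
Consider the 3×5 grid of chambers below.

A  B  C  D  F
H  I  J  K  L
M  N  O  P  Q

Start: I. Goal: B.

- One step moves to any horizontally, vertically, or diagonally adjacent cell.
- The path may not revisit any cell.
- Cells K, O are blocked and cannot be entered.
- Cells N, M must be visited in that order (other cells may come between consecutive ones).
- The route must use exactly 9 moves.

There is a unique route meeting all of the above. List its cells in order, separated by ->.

The waypoints must appear in the order N, M, with no cell reused.
Route from I: up-right to C, right to D, down-right to L, down-left to P, up-left to J, down-left to N, left to M, up to H, up-right to B — 9 moves in all.
Check: order respected (N at step 6, M at step 7); 9 moves as required.

I -> C -> D -> L -> P -> J -> N -> M -> H -> B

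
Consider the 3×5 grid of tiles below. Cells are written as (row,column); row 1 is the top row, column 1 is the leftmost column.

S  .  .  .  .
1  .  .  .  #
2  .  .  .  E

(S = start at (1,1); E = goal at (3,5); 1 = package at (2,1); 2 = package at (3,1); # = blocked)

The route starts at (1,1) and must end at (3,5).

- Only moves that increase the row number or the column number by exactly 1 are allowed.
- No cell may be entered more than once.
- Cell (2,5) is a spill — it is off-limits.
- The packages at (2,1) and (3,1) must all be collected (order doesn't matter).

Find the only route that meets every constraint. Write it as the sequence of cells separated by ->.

Moves only go right or down, so the column and row indices never decrease.
Route from (1,1): down 2 to (3,1), right 4 to (3,5) — 6 moves in all.
Check: all required cells visited.

(1,1) -> (2,1) -> (3,1) -> (3,2) -> (3,3) -> (3,4) -> (3,5)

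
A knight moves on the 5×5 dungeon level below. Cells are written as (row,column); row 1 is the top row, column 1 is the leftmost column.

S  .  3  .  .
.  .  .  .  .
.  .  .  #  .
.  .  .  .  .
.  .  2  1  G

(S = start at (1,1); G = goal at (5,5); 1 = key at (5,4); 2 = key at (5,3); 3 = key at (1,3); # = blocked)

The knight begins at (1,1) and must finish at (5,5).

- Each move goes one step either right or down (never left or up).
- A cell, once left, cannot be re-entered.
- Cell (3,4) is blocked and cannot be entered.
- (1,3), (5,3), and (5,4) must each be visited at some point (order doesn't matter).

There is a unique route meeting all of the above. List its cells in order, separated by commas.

(1,1), (1,2), (1,3), (2,3), (3,3), (4,3), (5,3), (5,4), (5,5)

Moves only go right or down, so the column and row indices never decrease.
Route from (1,1): 2× right (reaching (1,3)), 4× down (reaching (5,3)), 2× right (reaching (5,5)) — 8 moves in all.
Check: all required cells visited.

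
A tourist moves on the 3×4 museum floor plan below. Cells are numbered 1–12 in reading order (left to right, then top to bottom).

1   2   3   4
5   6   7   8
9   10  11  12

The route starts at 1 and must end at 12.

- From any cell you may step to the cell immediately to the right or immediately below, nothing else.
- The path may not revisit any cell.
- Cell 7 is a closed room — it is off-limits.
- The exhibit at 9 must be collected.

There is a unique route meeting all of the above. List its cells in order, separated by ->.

Moves only go right or down, so the column and row indices never decrease.
Route from 1: down 2 to 9, right 3 to 12 — 5 moves in all.
Check: all required cells visited.

1 -> 5 -> 9 -> 10 -> 11 -> 12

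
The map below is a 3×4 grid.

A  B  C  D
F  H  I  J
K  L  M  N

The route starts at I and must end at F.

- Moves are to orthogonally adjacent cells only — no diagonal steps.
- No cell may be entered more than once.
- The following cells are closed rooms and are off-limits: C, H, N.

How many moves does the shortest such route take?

The Manhattan distance from I to F is |2−2| + |3−1| = 2, so at least 2 moves are needed.
That bound ignores the blocked cells. Measuring each leg by the fewest moves that actually steer around them (I→F: 4) raises the lower bound to 4.
A route of 4 moves exists: I → M → L → K → F.
Since 4 matches that lower bound, it is optimal.

4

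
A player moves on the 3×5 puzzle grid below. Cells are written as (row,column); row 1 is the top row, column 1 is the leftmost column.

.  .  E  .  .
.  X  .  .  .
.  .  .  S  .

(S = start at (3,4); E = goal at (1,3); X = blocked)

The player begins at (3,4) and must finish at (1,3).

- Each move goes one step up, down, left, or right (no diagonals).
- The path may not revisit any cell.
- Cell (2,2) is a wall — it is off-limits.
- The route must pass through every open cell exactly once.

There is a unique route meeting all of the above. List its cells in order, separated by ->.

(3,4) -> (3,5) -> (2,5) -> (1,5) -> (1,4) -> (2,4) -> (2,3) -> (3,3) -> (3,2) -> (3,1) -> (2,1) -> (1,1) -> (1,2) -> (1,3)

Need to visit all 14 open cells exactly once, starting at (3,4) and ending at (1,3).
Cell (3,1) has only two open neighbours ((2,1) and (3,2)), so the path must pass straight through it: one of those is the cell it's entered from and the other is where it exits.
Route from (3,4): right to (3,5), 2× up (reaching (1,5)), left to (1,4), down to (2,4), left to (2,3), down to (3,3), 2× left (reaching (3,1)), 2× up (reaching (1,1)), 2× right (reaching (1,3)) — 13 moves in all.
Check: all 14 open cells covered.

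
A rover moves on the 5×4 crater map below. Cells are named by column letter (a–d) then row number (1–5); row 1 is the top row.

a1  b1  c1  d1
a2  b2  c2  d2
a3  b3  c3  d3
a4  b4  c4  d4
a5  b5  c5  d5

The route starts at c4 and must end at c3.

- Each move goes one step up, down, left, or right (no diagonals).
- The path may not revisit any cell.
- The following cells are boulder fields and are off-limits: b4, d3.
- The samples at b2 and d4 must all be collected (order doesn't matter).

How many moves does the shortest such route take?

11

Any route passes through b2 and d4 in some order between c4 and c3. Summing Manhattan distances along each leg and taking the cheapest ordering (c4 → d4 → b2 → c3) gives a lower bound of 1 + 4 + 2 = 7 moves.
The shortest route satisfying every rule uses 11 moves: c4 → d4 → d5 → c5 → b5 → a5 → a4 → a3 → a2 → b2 → b3 → c3.
The bound of 7 isn't tight here; checking systematically, no route of length 7 through 10 satisfies every constraint (on a 4-connected grid the length of any start-to-goal walk has the same parity as the Manhattan bound, so only lengths 7, 9, 11, … need checking), so 11 is the minimum.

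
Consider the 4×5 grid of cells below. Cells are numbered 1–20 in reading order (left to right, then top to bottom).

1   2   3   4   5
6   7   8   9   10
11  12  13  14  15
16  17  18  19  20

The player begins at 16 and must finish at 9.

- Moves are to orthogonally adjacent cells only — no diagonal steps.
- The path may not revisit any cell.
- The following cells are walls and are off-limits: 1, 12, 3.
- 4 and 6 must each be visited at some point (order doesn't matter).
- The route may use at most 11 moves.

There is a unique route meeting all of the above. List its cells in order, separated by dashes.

16 - 11 - 6 - 7 - 8 - 13 - 14 - 15 - 10 - 5 - 4 - 9

The budget equals the shortest possible length, so every move has to be on a shortest route through the required cells.
Route from 16: 2× up (reaching 6), 2× right (reaching 8), down to 13, 2× right (reaching 15), 2× up (reaching 5), left to 4, down to 9 — 11 moves in all.
Check: all required cells visited; 11 ≤ 11 moves.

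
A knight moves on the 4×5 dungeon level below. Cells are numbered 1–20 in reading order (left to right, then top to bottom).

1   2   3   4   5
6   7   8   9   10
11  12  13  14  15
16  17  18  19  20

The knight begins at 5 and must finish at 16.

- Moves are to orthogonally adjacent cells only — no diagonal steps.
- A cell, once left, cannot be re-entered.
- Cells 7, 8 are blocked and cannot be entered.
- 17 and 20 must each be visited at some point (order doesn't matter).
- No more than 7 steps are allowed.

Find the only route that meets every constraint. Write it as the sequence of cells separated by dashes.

5 - 10 - 15 - 20 - 19 - 18 - 17 - 16

The budget equals the shortest possible length, so every move has to be on a shortest route through the required cells.
Route from 5: down 3 to 20, left 4 to 16 — 7 moves in all.
Check: all required cells visited; 7 ≤ 7 moves.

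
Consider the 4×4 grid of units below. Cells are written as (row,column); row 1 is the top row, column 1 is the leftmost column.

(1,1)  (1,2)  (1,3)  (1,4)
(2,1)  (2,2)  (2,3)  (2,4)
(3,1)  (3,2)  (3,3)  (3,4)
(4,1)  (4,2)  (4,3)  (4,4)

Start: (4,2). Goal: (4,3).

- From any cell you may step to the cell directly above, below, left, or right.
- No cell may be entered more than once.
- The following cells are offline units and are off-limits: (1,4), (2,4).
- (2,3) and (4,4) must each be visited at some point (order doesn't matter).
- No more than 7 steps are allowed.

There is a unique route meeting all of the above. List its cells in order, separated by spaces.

(4,2) (3,2) (2,2) (2,3) (3,3) (3,4) (4,4) (4,3)

The budget equals the shortest possible length, so every move has to be on a shortest route through the required cells.
Route from (4,2): 2× up (reaching (2,2)), right to (2,3), down to (3,3), right to (3,4), down to (4,4), left to (4,3) — 7 moves in all.
Check: all required cells visited; 7 ≤ 7 moves.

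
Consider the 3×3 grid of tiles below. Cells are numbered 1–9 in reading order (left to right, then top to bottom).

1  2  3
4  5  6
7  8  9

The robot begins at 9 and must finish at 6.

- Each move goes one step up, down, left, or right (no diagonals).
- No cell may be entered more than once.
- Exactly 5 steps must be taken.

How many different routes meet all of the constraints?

Need simple routes of exactly 5 moves from 9 to 6 (Manhattan distance 1, so 2 moves are spent on a detour and 2 undoing it).
Enumerating: 9 8 5 2 3 6 | 9 8 7 4 5 6.
That gives 2 routes.

2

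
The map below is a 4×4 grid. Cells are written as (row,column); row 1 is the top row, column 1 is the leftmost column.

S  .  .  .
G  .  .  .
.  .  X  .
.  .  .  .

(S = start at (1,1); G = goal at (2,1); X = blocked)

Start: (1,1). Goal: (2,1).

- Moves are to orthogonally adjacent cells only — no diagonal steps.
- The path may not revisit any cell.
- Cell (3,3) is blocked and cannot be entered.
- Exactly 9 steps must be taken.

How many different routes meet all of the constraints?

2

Need simple routes of exactly 9 moves from (1,1) to (2,1) (Manhattan distance 1, so 4 moves are spent on a detour and 4 undoing it).
Enumerating: (1,1) (1,2) (1,3) (2,3) (2,2) (3,2) (4,2) (4,1) (3,1) (2,1) | (1,1) (1,2) (1,3) (1,4) (2,4) (2,3) (2,2) (3,2) (3,1) (2,1).
That gives 2 routes.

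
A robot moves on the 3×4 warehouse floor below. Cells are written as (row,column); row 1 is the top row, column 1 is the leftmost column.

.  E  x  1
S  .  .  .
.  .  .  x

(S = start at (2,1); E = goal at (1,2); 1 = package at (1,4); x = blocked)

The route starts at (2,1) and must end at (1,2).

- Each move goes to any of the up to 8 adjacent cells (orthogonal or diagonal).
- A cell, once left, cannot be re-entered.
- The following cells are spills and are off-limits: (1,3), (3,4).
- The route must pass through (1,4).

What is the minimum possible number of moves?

6

Any route passes through (1,4) somewhere between (2,1) and (1,2). Summing Chebyshev distances along the two legs ((2,1) → (1,4) → (1,2)) gives a lower bound of 3 + 2 = 5 moves.
The shortest route satisfying every rule uses 6 moves: (2,1) → (2,2) → (3,3) → (2,4) → (1,4) → (2,3) → (1,2).
The bound of 5 isn't tight here; checking systematically, no route of length 5 through 5 satisfies every constraint, so 6 is the minimum.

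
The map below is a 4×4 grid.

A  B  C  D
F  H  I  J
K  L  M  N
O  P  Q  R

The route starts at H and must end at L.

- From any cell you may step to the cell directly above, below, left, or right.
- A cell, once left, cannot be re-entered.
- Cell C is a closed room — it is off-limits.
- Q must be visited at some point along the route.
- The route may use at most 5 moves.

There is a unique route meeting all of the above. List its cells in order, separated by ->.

H -> I -> M -> Q -> P -> L

Any route must reach Q and still end at L within 5 moves, so the order of the required stops is forced.
Route from H: right to I, 2× down (reaching Q), left to P, up to L — 5 moves in all.
Check: all required cells visited; 5 ≤ 5 moves.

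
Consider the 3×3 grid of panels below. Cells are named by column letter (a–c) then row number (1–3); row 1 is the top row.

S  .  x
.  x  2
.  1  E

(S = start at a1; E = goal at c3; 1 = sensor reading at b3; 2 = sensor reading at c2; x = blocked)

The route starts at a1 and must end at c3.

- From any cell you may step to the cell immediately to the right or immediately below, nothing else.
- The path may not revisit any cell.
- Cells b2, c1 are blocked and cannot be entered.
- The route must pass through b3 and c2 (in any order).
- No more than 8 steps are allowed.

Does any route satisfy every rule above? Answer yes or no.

no

b3 is below but to the left of c2: going c2 → b3 would need a leftward move and b3 → c2 an upward move, so no right/down-only route can visit both required cells.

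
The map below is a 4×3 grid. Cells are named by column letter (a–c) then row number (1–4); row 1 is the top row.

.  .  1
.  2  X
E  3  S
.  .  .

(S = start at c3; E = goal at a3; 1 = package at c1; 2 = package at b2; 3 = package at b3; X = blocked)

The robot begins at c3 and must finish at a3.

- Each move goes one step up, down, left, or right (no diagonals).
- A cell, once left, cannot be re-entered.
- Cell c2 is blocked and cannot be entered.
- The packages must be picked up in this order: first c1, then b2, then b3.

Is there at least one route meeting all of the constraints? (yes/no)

c1 must be visited but has only one open neighbour (b1), and it is neither the start nor the goal — the route would have to enter and leave through b1, re-entering it.

no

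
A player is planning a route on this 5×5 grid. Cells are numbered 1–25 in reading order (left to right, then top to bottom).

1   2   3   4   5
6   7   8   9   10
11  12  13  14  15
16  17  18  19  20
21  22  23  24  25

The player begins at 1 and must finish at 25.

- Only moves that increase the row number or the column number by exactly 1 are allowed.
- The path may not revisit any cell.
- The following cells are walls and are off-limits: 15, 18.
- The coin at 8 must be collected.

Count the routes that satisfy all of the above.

A right/down-only route from 1 to 25 makes exactly 4 down-moves and 4 right-moves in some order.
With no other constraints that would be C(8,4) = 70 routes.
Split at 8 and multiply the segment counts (each segment already excludes blocked cells): 1→8: 3; 8→25: 4; product = 12.
That gives 12 routes.

12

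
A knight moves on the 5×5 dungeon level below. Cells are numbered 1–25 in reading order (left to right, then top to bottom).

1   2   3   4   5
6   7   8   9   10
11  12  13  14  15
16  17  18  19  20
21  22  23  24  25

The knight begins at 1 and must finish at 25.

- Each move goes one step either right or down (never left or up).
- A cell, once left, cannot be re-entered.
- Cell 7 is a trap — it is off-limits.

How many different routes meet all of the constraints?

A right/down-only route from 1 to 25 makes exactly 4 down-moves and 4 right-moves in some order.
With no other constraints that would be C(8,4) = 70 routes.
Subtract routes through each blocked cell (inclusion–exclusion for overlaps): − through 7: 40 → 30.
That gives 30 routes.

30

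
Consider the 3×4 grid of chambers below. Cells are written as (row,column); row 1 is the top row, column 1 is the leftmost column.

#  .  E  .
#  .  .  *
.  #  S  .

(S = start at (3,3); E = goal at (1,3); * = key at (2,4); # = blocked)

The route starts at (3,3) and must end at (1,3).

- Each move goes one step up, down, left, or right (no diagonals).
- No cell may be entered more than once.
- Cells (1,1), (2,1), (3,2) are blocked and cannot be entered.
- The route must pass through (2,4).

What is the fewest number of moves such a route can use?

4

Any route passes through (2,4) somewhere between (3,3) and (1,3). Summing Manhattan distances along the two legs ((3,3) → (2,4) → (1,3)) gives a lower bound of 2 + 2 = 4 moves.
A route of 4 moves achieves this: (3,3) → (2,3) → (2,4) → (1,4) → (1,3).
Since 4 matches the lower bound, it is optimal.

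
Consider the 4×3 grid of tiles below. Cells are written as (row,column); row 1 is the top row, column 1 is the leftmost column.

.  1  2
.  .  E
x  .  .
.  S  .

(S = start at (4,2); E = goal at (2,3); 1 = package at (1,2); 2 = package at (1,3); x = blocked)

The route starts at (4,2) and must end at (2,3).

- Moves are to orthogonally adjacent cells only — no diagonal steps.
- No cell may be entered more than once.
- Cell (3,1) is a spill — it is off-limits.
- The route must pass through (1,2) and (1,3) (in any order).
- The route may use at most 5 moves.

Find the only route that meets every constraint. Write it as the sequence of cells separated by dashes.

(4,2) - (3,2) - (2,2) - (1,2) - (1,3) - (2,3)

The budget equals the shortest possible length, so every move has to be on a shortest route through the required cells.
Route from (4,2): up 3 to (1,2), right 1 to (1,3), down 1 to (2,3) — 5 moves in all.
Check: all required cells visited; 5 ≤ 5 moves.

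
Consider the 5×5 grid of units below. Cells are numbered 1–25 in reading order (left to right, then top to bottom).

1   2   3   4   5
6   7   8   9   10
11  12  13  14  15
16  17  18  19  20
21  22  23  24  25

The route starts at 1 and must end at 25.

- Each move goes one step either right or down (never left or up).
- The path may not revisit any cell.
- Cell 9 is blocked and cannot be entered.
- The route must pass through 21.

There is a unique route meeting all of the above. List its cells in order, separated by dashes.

Moves only go right or down, so the column and row indices never decrease.
Route from 1: down 4 to 21, right 4 to 25 — 8 moves in all.
Check: all required cells visited.

1 - 6 - 11 - 16 - 21 - 22 - 23 - 24 - 25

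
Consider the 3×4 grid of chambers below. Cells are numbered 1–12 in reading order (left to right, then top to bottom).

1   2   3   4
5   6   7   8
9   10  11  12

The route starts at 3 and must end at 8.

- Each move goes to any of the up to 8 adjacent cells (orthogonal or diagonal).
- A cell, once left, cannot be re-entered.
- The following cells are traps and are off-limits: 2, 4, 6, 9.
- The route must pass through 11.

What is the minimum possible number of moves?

Any route passes through 11 somewhere between 3 and 8. Summing Chebyshev distances along the two legs (3 → 11 → 8) gives a lower bound of 2 + 1 = 3 moves.
A route of 3 moves achieves this: 3 → 7 → 11 → 8.
Since 3 matches the lower bound, it is optimal.

3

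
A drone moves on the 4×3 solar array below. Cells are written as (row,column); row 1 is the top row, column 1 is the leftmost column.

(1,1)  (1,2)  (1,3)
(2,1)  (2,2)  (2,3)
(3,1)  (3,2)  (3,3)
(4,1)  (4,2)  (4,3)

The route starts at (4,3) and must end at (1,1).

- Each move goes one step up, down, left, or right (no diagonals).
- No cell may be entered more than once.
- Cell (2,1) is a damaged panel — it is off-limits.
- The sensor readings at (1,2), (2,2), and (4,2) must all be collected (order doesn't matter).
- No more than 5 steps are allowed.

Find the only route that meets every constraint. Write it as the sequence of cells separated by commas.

(4,3), (4,2), (3,2), (2,2), (1,2), (1,1)

The budget equals the shortest possible length, so every move has to be on a shortest route through the required cells.
Route from (4,3): left 1 to (4,2), up 3 to (1,2), left 1 to (1,1) — 5 moves in all.
Check: all required cells visited; 5 ≤ 5 moves.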